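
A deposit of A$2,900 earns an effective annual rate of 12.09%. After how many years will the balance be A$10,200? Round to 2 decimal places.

11.02 years

(1+i)^n = 10200/2900 = 3.51724, so n = ln 3.51724 / ln 1.1209 = 11.0195 years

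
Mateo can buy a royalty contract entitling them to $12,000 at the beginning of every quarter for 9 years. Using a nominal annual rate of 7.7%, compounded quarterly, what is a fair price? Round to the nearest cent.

$315,542.12

With 4 periods per year: i = 0.01925, n = 36.
PV = 12000 × [1 − (1+0.01925)^(−36)] / 0.01925 × (1+i) = 12000 × 26.295177 = 315,542.1239
(Beginning-of-period payments → annuity-due factor ×(1+i).)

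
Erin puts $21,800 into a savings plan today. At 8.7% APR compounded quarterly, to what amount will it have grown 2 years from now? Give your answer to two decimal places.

$25,894.87

Periodic rate i = 0.087/4 = 0.02175; n = 2 × 4 = 8 periods.
FV = PV·(1+i)^n = 21,800 × 1.187838 = 25,894.8658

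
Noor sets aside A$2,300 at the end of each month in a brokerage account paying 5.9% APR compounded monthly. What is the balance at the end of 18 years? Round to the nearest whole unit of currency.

A$881,625

Periodic rate i = 0.059/12 = 0.00491667; n = 18 × 12 = 216 periods.
FV = 2300 × [(1+0.00491667)^216 − 1] / 0.00491667 = 2300 × 383.315242 = 881,625.0555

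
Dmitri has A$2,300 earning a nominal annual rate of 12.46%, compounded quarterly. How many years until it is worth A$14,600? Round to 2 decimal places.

15.06 years

Periodic rate i = 0.1246/4 = 0.03115.
(1+i)^n = 14600/2300 = 6.34783, so n = ln 6.34783 / ln 1.03115 = 60.2488 quarters
= 60.2488/4 years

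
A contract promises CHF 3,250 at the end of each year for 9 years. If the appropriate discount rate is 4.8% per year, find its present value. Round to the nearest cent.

CHF 23,307.56

PV = 3250 × [1 − (1+0.048)^(−9)] / 0.048 = 3250 × 7.171555 = 23,307.5554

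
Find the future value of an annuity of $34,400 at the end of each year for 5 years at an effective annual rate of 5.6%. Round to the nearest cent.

$192,373.33

FV = PMT · [(1+i)^n − 1] / i = 34400 · 5.592248 = 192,373.3283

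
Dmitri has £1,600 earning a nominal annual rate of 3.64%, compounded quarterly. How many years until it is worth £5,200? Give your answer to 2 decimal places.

32.53 years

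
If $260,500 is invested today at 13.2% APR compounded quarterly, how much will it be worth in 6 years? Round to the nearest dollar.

$567,826

With 4 periods per year: i = 0.033, n = 24.
FV = PV·(1+i)^n = 260,500 × 2.179755 = 567,826.2219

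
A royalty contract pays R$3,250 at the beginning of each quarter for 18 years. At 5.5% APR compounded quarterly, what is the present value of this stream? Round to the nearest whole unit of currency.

i = 0.055/4 = 0.01375 per quarter; n = 18·4 = 72.
PV = 3250 × [1 − (1+0.01375)^(−72)] / 0.01375 × (1+i) = 3250 × 46.146544 = 149,976.2695
Payments are at the start of each period, so multiply by (1+i).

R$149,976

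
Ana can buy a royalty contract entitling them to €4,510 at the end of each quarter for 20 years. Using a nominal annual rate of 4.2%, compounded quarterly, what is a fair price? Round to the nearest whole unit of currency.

€243,280

i = 0.042/4 = 0.0105 per quarter; n = 20·4 = 80.
PV = PMT · [1 − (1+i)^(−n)] / i = 4510 · 53.942353 = 243,280.0136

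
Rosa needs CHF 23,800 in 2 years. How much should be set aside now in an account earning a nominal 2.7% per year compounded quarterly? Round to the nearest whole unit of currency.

CHF 22,553

With 4 periods per year: i = 0.00675, n = 8.
Discount factor = (1+0.00675)^(−8) = 0.947604; PV = 23,800 × 0.947604 = 22,552.9756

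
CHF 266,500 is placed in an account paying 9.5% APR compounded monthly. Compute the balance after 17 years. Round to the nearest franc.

i = 0.095/12 = 0.00791667 per month; n = 17·12 = 204.
FV = 266,500 × (1 + 0.00791667)^204 = 1,331,438.3134

CHF 1,331,438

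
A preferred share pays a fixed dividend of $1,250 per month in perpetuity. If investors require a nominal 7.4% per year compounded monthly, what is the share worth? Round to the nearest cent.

Periodic rate i = 0.074/12 = 0.00616667.
PV = PMT / i = 1250 / 0.00616667 = 202,702.7027

$202,702.70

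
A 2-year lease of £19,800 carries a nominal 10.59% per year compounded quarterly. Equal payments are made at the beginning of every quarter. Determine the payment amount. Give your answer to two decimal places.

£2,707.18

i = 0.1059/4 = 0.026475 per quarter; n = 2·4 = 8.
PMT = 19800 / ( [1 − (1+0.026475)^(−8)] / 0.026475 × (1+i) ) = 19800 / 7.313896 = 2,707.1754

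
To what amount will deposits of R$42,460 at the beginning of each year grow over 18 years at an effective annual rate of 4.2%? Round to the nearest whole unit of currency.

FV = 42460 × [(1+0.042)^18 − 1] / 0.042 × (1+i) = 42460 × 27.218505 = 1,155,697.7114
(Beginning-of-period payments → annuity-due factor ×(1+i).)

R$1,155,698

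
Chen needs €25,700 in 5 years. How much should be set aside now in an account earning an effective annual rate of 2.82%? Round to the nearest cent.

€22,363.78

Discount factor = (1+0.0282)^(−5) = 0.870186; PV = 25,700 × 0.870186 = 22,363.7756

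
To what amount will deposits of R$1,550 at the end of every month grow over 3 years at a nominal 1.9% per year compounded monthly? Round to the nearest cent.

R$57,374.24

With 12 periods per year: i = 0.00158333, n = 36.
FV = 1550 × [(1+0.00158333)^36 − 1] / 0.00158333 = 1550 × 37.015636 = 57,374.2355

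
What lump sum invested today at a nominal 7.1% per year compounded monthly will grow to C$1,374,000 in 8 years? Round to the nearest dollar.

C$779,892

With 12 periods per year: i = 0.00591667, n = 96.
PV = 1,374,000 / (1 + 0.00591667)^96 = 1,374,000 / 1.761783 = 779,891.8119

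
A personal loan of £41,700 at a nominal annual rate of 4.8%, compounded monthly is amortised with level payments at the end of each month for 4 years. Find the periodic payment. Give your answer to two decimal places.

i = 0.048/12 = 0.004 per month; n = 4·12 = 48.
PMT = 41700 / ( [1 − (1+0.004)^(−48)] / 0.004 ) = 41700 / 43.594249 = 956.5482

£956.55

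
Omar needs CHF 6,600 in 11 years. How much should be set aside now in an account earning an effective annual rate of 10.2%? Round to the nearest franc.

CHF 2,267

Discount factor = (1+0.102)^(−11) = 0.343560; PV = 6,600 × 0.343560 = 2,267.4953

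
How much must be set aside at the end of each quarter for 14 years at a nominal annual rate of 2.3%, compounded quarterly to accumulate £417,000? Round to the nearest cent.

£6,332.99

Periodic rate i = 0.023/4 = 0.00575; n = 14 × 4 = 56 periods.
PMT = 417000 / ( [(1+0.00575)^56 − 1] / 0.00575 ) = 417000 / 65.845706 = 6,332.9870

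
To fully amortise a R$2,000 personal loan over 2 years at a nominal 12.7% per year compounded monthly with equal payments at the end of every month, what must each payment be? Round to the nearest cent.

Periodic rate i = 0.127/12 = 0.0105833; n = 2 × 12 = 24 periods.
PMT = 2000 / ( [1 − (1+0.0105833)^(−24)] / 0.0105833 ) = 2000 / 21.096587 = 94.8021

R$94.80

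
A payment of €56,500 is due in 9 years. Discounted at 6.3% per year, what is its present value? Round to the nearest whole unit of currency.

PV = FV·(1+i)^(−n) = 56,500 × 0.577033 = 32,602.3621

€32,602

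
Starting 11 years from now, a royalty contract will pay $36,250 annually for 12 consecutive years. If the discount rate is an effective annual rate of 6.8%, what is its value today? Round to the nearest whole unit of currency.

PV at t=10 (ordinary 12-year annuity): 36250 × a(12|0.068) = 36250 × 8.028042 = 291,016.5098
PV₀ = 291,016.5098 / (1+0.068)^10 = 291,016.5098 / 1.930690 = 150,731.8748

$150,732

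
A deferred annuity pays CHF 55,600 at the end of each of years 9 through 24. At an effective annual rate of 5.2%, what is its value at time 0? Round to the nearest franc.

Value one period before first payment (t=8): 55600 × [1 − (1+0.052)^(−16)] / 0.052 = 55600 × 10.685125 = 594,092.9382
Discount back 8 years: 594,092.9382 × (1+0.052)^(−8) = 594,092.9382 × 0.666613 = 396,030.3518

CHF 396,030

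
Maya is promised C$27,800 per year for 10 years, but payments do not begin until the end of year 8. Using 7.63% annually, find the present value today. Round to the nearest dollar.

C$113,376

PV at t=7 (ordinary 10-year annuity): 27800 × a(10|0.0763) = 27800 × 6.823522 = 189,693.8996
PV₀ = 189,693.8996 / (1+0.0763)^7 = 189,693.8996 / 1.673144 = 113,375.7003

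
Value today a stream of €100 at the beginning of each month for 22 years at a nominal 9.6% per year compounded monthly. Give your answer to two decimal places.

€11,062.59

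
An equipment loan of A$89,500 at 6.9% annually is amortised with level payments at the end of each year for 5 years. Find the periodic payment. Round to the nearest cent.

A$21,769.80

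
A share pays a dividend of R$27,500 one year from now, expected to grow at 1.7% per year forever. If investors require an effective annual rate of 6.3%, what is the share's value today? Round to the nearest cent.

PV = PMT / (i − g) = 27500 / (0.063 − 0.017) = 27500 / 0.046000 = 597,826.0870

R$597,826.09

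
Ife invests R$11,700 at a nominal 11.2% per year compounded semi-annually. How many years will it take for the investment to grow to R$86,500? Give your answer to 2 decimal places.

Periodic rate i = 0.112/2 = 0.056.
n = ln(86500/11700) / ln(1+0.056) = ln(7.39316) / 0.054488 = 36.7154 half-years
= 36.7154/2 years

18.36 years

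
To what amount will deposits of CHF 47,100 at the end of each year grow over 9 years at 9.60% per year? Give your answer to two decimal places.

FV = PMT · [(1+i)^n − 1] / i = 47100 · 13.353036 = 628,928.0087

CHF 628,928.01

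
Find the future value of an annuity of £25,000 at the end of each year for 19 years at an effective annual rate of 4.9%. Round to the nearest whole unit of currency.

FV = 25000 × [(1+0.049)^19 − 1] / 0.049 = 25000 × 30.237026 = 755,925.6418

£755,926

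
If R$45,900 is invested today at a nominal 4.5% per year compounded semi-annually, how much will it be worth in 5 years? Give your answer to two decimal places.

R$57,338.44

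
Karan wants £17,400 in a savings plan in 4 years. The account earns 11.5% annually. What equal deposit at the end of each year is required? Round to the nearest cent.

£3,667.47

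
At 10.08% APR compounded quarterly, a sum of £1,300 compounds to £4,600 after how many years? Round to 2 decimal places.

12.69 years

Periodic rate i = 0.1008/4 = 0.0252.
n = ln(4600/1300) / ln(1+0.0252) = ln(3.53846) / 0.024888 = 50.7757 quarters
= 50.7757/4 years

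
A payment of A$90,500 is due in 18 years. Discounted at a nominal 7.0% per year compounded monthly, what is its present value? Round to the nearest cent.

A$25,764.84

i = 0.07/12 = 0.00583333 per month; n = 18·12 = 216.
PV = 90,500 / (1 + 0.00583333)^216 = 90,500 / 3.512539 = 25,764.8361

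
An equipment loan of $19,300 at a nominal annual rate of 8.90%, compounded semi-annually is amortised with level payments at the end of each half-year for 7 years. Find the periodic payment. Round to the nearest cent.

$1,881.80

Periodic rate i = 0.089/2 = 0.0445; n = 7 × 2 = 14 periods.
PMT = 19300 / ( [1 − (1+0.0445)^(−14)] / 0.0445 ) = 19300 / 10.256114 = 1,881.8043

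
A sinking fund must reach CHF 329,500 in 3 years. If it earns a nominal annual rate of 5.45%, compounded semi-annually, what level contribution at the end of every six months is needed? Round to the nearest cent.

Periodic rate i = 0.0545/2 = 0.02725; n = 3 × 2 = 6 periods.
FV-annuity factor = 6.423908; PMT = 329500 / 6.423908 = 51,292.7637

CHF 51,292.76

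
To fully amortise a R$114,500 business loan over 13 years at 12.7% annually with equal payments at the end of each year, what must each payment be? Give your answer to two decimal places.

PMT = 114500 / ( [1 − (1+0.127)^(−13)] / 0.127 ) = 114500 / 6.209893 = 18,438.3211

R$18,438.32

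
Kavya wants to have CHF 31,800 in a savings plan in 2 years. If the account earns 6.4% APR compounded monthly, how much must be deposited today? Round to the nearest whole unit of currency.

With 12 periods per year: i = 0.00533333, n = 24.
PV = 31,800 / (1 + 0.00533333)^24 = 31,800 / 1.136166 = 27,988.8555

CHF 27,989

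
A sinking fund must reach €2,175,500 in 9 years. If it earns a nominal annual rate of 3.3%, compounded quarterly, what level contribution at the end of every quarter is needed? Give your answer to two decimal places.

i = 0.033/4 = 0.00825 per quarter; n = 9·4 = 36.
FV-annuity factor = 41.718366; PMT = 2.1755e+06 / 41.718366 = 52,147.2966

€52,147.30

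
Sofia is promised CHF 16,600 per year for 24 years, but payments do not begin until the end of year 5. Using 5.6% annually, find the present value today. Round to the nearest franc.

CHF 173,911

PV at t=4 (ordinary 24-year annuity): 16600 × a(24|0.056) = 16600 × 13.027912 = 216,263.3449
Discount back 4 years: 216,263.3449 × (1+0.056)^(−4) = 216,263.3449 × 0.804163 = 173,911.0764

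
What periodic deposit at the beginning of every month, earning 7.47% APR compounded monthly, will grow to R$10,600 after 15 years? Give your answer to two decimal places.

R$31.90

Periodic rate i = 0.0747/12 = 0.006225; n = 15 × 12 = 180 periods.
FV-annuity factor × (1+i) = 332.297597; PMT = 10600 / 332.297597 = 31.8991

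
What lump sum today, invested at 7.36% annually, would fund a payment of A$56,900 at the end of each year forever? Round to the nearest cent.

A$773,097.83

PV = PMT / i = 56900 / 0.0736 = 773,097.8261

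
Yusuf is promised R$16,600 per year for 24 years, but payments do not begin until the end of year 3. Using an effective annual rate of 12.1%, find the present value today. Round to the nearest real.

Value one period before first payment (t=2): 16600 × [1 − (1+0.121)^(−24)] / 0.121 = 16600 × 7.731521 = 128,343.2459
Discount back 2 years: 128,343.2459 × (1+0.121)^(−2) = 128,343.2459 × 0.795772 = 102,131.9898

R$102,132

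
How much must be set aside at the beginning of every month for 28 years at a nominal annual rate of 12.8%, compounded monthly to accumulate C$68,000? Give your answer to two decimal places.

C$20.90

i = 0.128/12 = 0.0106667 per month; n = 28·12 = 336.
FV-annuity factor × (1+i) = 3253.730787; PMT = 68000 / 3253.730787 = 20.8991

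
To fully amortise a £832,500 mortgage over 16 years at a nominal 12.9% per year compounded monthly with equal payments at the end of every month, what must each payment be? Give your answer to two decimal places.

£10,267.18

With 12 periods per year: i = 0.01075, n = 192.
PMT = 832500 / ( [1 − (1+0.01075)^(−192)] / 0.01075 ) = 832500 / 81.083608 = 10,267.1801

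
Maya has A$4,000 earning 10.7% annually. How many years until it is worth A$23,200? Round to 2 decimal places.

n = ln(23200/4000) / ln(1+0.107) = ln(5.80000) / 0.101654 = 17.2926 years

17.29 years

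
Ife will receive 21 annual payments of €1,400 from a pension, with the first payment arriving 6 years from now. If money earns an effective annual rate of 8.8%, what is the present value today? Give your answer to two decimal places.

Value one period before first payment (t=5): 1400 × [1 − (1+0.088)^(−21)] / 0.088 = 1400 × 9.430286 = 13,202.4006
Discount back 5 years: 13,202.4006 × (1+0.088)^(−5) = 13,202.4006 × 0.655927 = 8,659.8113

€8,659.81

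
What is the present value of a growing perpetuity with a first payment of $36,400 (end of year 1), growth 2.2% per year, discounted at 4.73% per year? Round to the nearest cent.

PV = PMT / (i − g) = 36400 / (0.0473 − 0.022) = 36400 / 0.025300 = 1,438,735.1779

$1,438,735.18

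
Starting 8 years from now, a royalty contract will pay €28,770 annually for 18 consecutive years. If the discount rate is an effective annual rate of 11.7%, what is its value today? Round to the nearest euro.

PV at t=7 (ordinary 18-year annuity): 28770 × a(18|0.117) = 28770 × 7.380583 = 212,339.3730
PV₀ = 212,339.3730 / (1+0.117)^7 = 212,339.3730 / 2.169563 = 97,871.9675

€97,872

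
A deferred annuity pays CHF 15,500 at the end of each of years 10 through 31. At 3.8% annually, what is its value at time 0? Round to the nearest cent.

CHF 163,229.40

PV at t=9 (ordinary 22-year annuity): 15500 × a(22|0.038) = 15500 × 14.731361 = 228,336.0898
Discount back 9 years: 228,336.0898 × (1+0.038)^(−9) = 228,336.0898 × 0.714865 = 163,229.3977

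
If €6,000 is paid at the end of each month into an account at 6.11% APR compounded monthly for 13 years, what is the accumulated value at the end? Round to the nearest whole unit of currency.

€1,424,017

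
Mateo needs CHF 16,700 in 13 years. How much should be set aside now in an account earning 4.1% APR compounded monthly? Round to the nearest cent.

CHF 9,809.17

Periodic rate i = 0.041/12 = 0.00341667; n = 13 × 12 = 156 periods.
Discount factor = (1+0.00341667)^(−156) = 0.587375; PV = 16,700 × 0.587375 = 9,809.1654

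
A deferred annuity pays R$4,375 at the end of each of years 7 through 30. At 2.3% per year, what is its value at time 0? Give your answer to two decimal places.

Value one period before first payment (t=6): 4375 × [1 − (1+0.023)^(−24)] / 0.023 = 4375 × 18.286591 = 80,003.8360
PV₀ = 80,003.8360 / (1+0.023)^6 = 80,003.8360 / 1.146183 = 69,800.2549

R$69,800.25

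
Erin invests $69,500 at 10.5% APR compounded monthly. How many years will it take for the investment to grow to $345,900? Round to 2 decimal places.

Periodic rate i = 0.105/12 = 0.00875.
(1+i)^n = 345900/69500 = 4.97698, so n = ln 4.97698 / ln 1.00875 = 184.2096 months
= 184.2096/12 years

15.35 years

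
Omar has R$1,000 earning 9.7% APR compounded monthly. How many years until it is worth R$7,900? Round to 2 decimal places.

21.39 years

Periodic rate i = 0.097/12 = 0.00808333.
(1+i)^n = 7900/1000 = 7.90000, so n = ln 7.90000 / ln 1.00808 = 256.7264 months
= 256.7264/12 years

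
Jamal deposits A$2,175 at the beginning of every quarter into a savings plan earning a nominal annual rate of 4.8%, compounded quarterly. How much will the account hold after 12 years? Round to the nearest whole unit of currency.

A$141,754

Periodic rate i = 0.048/4 = 0.012; n = 12 × 4 = 48 periods.
FV = 2175 × [(1+0.012)^48 − 1] / 0.012 × (1+i) = 2175 × 65.174472 = 141,754.4768
(annuity-due: payments at period start, so ×(1+i).)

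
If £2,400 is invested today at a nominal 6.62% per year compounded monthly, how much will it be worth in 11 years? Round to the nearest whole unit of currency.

£4,961

Periodic rate i = 0.0662/12 = 0.00551667; n = 11 × 12 = 132 periods.
FV = PV·(1+i)^n = 2,400 × 2.067208 = 4,961.2984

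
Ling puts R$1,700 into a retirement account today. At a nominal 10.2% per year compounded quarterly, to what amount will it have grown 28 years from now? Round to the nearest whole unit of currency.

i = 0.102/4 = 0.0255 per quarter; n = 28·4 = 112.
FV = 1,700 × (1 + 0.0255)^112 = 28,526.1636

R$28,526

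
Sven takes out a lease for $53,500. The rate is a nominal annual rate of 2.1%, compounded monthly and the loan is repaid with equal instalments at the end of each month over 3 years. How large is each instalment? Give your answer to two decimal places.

$1,534.71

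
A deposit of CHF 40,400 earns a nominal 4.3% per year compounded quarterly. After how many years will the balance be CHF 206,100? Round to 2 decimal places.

Periodic rate i = 0.043/4 = 0.01075.
n = ln(206100/40400) / ln(1+0.01075) = ln(5.10149) / 0.010693 = 152.3977 quarters
= 152.3977/4 years

38.10 years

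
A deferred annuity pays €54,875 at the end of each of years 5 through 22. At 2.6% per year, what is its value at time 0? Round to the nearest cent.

€704,695.70

Value one period before first payment (t=4): 54875 × [1 − (1+0.026)^(−18)] / 0.026 = 54875 × 14.230381 = 780,892.1627
PV₀ = 780,892.1627 / (1+0.026)^4 = 780,892.1627 / 1.108127 = 704,695.6992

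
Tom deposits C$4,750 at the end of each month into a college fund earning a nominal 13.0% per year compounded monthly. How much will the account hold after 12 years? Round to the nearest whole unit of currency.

i = 0.13/12 = 0.0108333 per month; n = 12·12 = 144.
FV = 4750 × [(1+0.0108333)^144 − 1] / 0.0108333 = 4750 × 343.298242 = 1,630,666.6500

C$1,630,667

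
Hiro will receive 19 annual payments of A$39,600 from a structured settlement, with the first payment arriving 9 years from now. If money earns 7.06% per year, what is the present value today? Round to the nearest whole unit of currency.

A$236,081

Value one period before first payment (t=8): 39600 × [1 − (1+0.0706)^(−19)] / 0.0706 = 39600 × 10.289252 = 407,454.3778
Discount back 8 years: 407,454.3778 × (1+0.0706)^(−8) = 407,454.3778 × 0.579405 = 236,081.0217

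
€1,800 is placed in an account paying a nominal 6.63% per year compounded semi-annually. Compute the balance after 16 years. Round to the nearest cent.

Periodic rate i = 0.0663/2 = 0.03315; n = 16 × 2 = 32 periods.
FV = 1,800 × (1 + 0.03315)^32 = 5,110.9386

€5,110.94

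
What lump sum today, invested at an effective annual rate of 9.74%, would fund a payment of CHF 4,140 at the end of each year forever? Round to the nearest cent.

CHF 42,505.13

PV = PMT / i = 4140 / 0.0974 = 42,505.1335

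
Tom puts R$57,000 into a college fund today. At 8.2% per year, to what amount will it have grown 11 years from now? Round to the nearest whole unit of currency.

R$135,636

57,000 × (1+0.082)^11 = 57,000 × 2.379578 = 135,635.9221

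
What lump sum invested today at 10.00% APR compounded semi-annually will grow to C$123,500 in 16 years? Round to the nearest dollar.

i = 0.1/2 = 0.05 per half-year; n = 16·2 = 32.
PV = FV·(1+i)^(−n) = 123,500 × 0.209866 = 25,918.4716

C$25,918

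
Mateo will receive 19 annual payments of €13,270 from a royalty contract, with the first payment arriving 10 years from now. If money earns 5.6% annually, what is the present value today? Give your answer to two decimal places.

€93,579.52

Value one period before first payment (t=9): 13270 × [1 − (1+0.056)^(−19)] / 0.056 = 13270 × 11.515562 = 152,811.5091
Discount back 9 years: 152,811.5091 × (1+0.056)^(−9) = 152,811.5091 × 0.612385 = 93,579.5173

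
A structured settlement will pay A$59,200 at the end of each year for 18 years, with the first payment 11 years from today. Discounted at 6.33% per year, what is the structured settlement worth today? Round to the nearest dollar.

PV at t=10 (ordinary 18-year annuity): 59200 × a(18|0.0633) = 59200 × 10.564295 = 625,406.2876
PV₀ = 625,406.2876 / (1+0.0633)^10 = 625,406.2876 / 1.847388 = 338,535.4122

A$338,535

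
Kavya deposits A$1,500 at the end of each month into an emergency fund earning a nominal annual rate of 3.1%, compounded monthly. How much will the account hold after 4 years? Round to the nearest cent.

A$76,549.29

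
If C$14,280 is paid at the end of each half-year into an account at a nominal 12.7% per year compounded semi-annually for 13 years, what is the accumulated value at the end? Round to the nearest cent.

C$889,744.53

Periodic rate i = 0.127/2 = 0.0635; n = 13 × 2 = 26 periods.
FV = PMT · [(1+i)^n − 1] / i = 14280 · 62.307040 = 889,744.5288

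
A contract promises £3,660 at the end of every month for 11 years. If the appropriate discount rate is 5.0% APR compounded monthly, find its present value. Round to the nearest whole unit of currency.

£371,028

With 12 periods per year: i = 0.00416667, n = 132.
Annuity factor a(132|0.00416667) = 101.373733; PV = 3660 × 101.373733 = 371,027.8636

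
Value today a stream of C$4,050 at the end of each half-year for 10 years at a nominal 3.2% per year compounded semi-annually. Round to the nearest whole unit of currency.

C$68,852

i = 0.032/2 = 0.016 per half-year; n = 10·2 = 20.
PV = PMT · [1 − (1+i)^(−n)] / i = 4050 · 17.000580 = 68,852.3499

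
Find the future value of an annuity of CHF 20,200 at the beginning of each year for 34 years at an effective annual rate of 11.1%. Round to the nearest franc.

CHF 7,042,519

FV = 20200 × [(1+0.111)^34 − 1] / 0.111 × (1+i) = 20200 × 348.639545 = 7,042,518.8081
(annuity-due: payments at period start, so ×(1+i).)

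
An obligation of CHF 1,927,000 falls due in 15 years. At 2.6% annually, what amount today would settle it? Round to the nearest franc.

CHF 1,311,207

PV = 1,927,000 / (1 + 0.026)^15 = 1,927,000 / 1.469638 = 1,311,207.1326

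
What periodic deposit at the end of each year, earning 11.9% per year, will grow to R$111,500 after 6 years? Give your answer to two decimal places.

R$13,774.40

FV-annuity factor = 8.094724; PMT = 111500 / 8.094724 = 13,774.4034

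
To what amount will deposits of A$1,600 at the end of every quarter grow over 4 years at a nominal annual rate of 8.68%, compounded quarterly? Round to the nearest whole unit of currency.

A$30,220

Periodic rate i = 0.0868/4 = 0.0217; n = 4 × 4 = 16 periods.
FV = PMT · [(1+i)^n − 1] / i = 1600 · 18.887304 = 30,219.6865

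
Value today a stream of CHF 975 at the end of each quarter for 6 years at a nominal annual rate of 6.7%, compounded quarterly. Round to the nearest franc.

Periodic rate i = 0.067/4 = 0.01675; n = 6 × 4 = 24 periods.
Annuity factor a(24|0.01675) = 19.629140; PV = 975 × 19.629140 = 19,138.4112

CHF 19,138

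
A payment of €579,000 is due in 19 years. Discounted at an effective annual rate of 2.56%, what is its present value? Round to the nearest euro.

PV = 579,000 / (1 + 0.0256)^19 = 579,000 / 1.616524 = 358,175.8766

€358,176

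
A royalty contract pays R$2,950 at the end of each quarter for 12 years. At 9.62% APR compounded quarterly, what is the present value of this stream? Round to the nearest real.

R$83,461

i = 0.0962/4 = 0.02405 per quarter; n = 12·4 = 48.
PV = 2950 × [1 − (1+0.02405)^(−48)] / 0.02405 = 2950 × 28.291750 = 83,460.6626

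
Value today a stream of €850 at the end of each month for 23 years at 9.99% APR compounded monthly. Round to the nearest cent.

€91,743.84

i = 0.0999/12 = 0.008325 per month; n = 23·12 = 276.
Annuity factor a(276|0.008325) = 107.933926; PV = 850 × 107.933926 = 91,743.8372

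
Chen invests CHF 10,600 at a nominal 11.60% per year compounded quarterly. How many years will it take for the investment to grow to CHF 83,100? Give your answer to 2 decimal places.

18.01 years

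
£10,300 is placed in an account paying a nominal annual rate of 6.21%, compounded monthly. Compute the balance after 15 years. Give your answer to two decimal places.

£26,081.91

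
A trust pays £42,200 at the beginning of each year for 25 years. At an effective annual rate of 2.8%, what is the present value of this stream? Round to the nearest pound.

Annuity factor a(25|0.028) × (1+i) = 18.306260; PV = 42200 × 18.306260 = 772,524.1639
(annuity-due: payments at period start, so ×(1+i).)

£772,524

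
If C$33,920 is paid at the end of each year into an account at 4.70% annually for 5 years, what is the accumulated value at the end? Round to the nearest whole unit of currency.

C$186,309

FV = 33920 × [(1+0.047)^5 − 1] / 0.047 = 33920 × 5.492614 = 186,309.4667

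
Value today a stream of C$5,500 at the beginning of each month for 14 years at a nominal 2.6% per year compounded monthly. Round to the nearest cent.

C$775,488.84

Periodic rate i = 0.026/12 = 0.00216667; n = 14 × 12 = 168 periods.
Annuity factor a(168|0.00216667) × (1+i) = 140.997971; PV = 5500 × 140.997971 = 775,488.8406
Payments are at the start of each period, so multiply by (1+i).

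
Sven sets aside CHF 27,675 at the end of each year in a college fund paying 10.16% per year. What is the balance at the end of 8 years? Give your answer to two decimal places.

CHF 318,333.25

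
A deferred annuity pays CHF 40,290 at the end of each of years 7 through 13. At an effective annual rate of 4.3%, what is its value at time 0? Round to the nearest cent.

Value one period before first payment (t=6): 40290 × [1 − (1+0.043)^(−7)] / 0.043 = 40290 × 5.936073 = 239,164.3919
PV₀ = 239,164.3919 / (1+0.043)^6 = 239,164.3919 / 1.287377 = 185,776.4542

CHF 185,776.45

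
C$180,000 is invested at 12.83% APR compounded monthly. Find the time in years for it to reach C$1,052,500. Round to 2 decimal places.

13.84 years

Periodic rate i = 0.1283/12 = 0.0106917.
(1+i)^n = 1.0525e+06/180000 = 5.84722, so n = ln 5.84722 / ln 1.01069 = 166.0537 months
= 166.0537/12 years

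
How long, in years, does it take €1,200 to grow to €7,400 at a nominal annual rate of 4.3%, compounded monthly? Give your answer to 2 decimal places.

42.38 years

Periodic rate i = 0.043/12 = 0.00358333.
n = ln(7400/1200) / ln(1+0.00358333) = ln(6.16667) / 0.003577 = 508.5812 months
= 508.5812/12 years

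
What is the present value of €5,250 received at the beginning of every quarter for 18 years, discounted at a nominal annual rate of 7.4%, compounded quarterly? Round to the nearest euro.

€211,809

Periodic rate i = 0.074/4 = 0.0185; n = 18 × 4 = 72 periods.
PV = PMT · [1 − (1+i)^(−n)] / i × (1+i) = 5250 · 40.344656 = 211,809.4433
(annuity-due: payments at period start, so ×(1+i).)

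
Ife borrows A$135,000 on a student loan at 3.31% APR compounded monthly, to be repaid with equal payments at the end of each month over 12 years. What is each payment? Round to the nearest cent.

i = 0.0331/12 = 0.00275833 per month; n = 12·12 = 144.
PMT = 135000 / ( [1 − (1+0.00275833)^(−144)] / 0.00275833 ) = 135000 / 118.706744 = 1,137.2564

A$1,137.26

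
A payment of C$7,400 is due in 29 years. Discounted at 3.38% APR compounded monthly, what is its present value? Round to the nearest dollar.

Periodic rate i = 0.0338/12 = 0.00281667; n = 29 × 12 = 348 periods.
Discount factor = (1+0.00281667)^(−348) = 0.375753; PV = 7,400 × 0.375753 = 2,780.5753

C$2,781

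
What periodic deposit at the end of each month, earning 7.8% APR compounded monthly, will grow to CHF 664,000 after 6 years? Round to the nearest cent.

i = 0.078/12 = 0.0065 per month; n = 6·12 = 72.
PMT = 664000 / ( [(1+0.0065)^72 − 1] / 0.0065 ) = 664000 / 91.443227 = 7,261.3360

CHF 7,261.34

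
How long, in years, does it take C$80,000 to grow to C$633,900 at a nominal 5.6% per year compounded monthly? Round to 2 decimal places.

37.05 years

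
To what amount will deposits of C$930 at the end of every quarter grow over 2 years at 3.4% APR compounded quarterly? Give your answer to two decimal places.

i = 0.034/4 = 0.0085 per quarter; n = 2·4 = 8.
FV = PMT · [(1+i)^n − 1] / i = 930 · 8.242089 = 7,665.1430

C$7,665.14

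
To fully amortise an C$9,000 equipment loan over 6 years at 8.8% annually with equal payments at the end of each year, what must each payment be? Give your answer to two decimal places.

PMT = 9000 / ( [1 − (1+0.088)^(−6)] / 0.088 ) = 9000 / 4.512794 = 1,994.3298

C$1,994.33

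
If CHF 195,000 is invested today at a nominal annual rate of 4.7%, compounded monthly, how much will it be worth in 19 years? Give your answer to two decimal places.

i = 0.047/12 = 0.00391667 per month; n = 19·12 = 228.
FV = 195,000 × (1 + 0.00391667)^228 = 475,446.9551

CHF 475,446.96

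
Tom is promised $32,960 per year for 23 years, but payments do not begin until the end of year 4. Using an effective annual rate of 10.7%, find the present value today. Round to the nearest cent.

PV at t=3 (ordinary 23-year annuity): 32960 × a(23|0.107) = 32960 × 8.443764 = 278,306.4771
PV₀ = 278,306.4771 / (1+0.107)^3 = 278,306.4771 / 1.356572 = 205,154.2183

$205,154.22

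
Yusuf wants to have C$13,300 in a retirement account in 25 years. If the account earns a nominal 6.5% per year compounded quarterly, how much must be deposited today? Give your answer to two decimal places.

Periodic rate i = 0.065/4 = 0.01625; n = 25 × 4 = 100 periods.
Discount factor = (1+0.01625)^(−100) = 0.199501; PV = 13,300 × 0.199501 = 2,653.3576

C$2,653.36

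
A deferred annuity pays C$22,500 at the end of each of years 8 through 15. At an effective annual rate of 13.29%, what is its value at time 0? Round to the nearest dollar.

PV at t=7 (ordinary 8-year annuity): 22500 × a(8|0.1329) = 22500 × 4.751502 = 106,908.7982
PV₀ = 106,908.7982 / (1+0.1329)^7 = 106,908.7982 / 2.395196 = 44,634.6784

C$44,635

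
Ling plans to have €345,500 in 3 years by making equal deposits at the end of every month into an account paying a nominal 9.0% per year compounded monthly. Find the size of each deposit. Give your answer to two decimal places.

€8,395.56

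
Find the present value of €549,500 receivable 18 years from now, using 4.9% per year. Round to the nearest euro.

€232,278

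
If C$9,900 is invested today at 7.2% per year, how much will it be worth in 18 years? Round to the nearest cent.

FV = 9,900 × (1 + 0.072)^18 = 34,605.1974

C$34,605.20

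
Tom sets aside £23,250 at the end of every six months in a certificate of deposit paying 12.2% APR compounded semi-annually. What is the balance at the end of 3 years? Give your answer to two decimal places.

£162,585.13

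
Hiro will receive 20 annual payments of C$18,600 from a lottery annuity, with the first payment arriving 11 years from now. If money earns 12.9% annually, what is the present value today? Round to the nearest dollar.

PV at t=10 (ordinary 20-year annuity): 18600 × a(20|0.129) = 18600 × 7.067189 = 131,449.7138
Discount back 10 years: 131,449.7138 × (1+0.129)^(−10) = 131,449.7138 × 0.297208 = 39,067.9142

C$39,068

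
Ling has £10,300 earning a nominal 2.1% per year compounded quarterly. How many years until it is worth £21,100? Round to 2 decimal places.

Periodic rate i = 0.021/4 = 0.00525.
n = ln(21100/10300) / ln(1+0.00525) = ln(2.04854) / 0.005236 = 136.9543 quarters
= 136.9543/4 years

34.24 years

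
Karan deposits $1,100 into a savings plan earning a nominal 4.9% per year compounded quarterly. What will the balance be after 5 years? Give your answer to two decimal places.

$1,403.29

i = 0.049/4 = 0.01225 per quarter; n = 5·4 = 20.
FV = PV·(1+i)^n = 1,100 × 1.275721 = 1,403.2931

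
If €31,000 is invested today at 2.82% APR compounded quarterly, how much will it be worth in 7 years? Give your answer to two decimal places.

€37,739.02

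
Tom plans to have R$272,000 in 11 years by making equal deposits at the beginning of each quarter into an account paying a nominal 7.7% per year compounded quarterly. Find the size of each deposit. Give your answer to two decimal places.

R$3,909.71

With 4 periods per year: i = 0.01925, n = 44.
FV-annuity factor × (1+i) = 69.570448; PMT = 272000 / 69.570448 = 3,909.7060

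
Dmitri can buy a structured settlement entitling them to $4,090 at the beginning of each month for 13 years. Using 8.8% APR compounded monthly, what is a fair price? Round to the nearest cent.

i = 0.088/12 = 0.00733333 per month; n = 13·12 = 156.
PV = PMT · [1 − (1+i)^(−n)] / i × (1+i) = 4090 · 93.424476 = 382,106.1063
Payments are at the start of each period, so multiply by (1+i).

$382,106.11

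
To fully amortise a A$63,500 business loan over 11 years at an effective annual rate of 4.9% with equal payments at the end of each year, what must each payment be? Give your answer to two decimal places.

A$7,604.60

Annuity-PV factor = 8.350211; PMT = 63500 / 8.350211 = 7,604.5980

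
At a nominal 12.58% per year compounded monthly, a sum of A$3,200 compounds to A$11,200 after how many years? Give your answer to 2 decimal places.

10.01 years

Periodic rate i = 0.1258/12 = 0.0104833.
(1+i)^n = 11200/3200 = 3.50000, so n = ln 3.50000 / ln 1.01048 = 120.1257 months
= 120.1257/12 years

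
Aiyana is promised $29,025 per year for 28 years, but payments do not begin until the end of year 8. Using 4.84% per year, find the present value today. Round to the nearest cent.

PV at t=7 (ordinary 28-year annuity): 29025 × a(28|0.0484) = 29025 × 15.160706 = 440,039.4944
Discount back 7 years: 440,039.4944 × (1+0.0484)^(−7) = 440,039.4944 × 0.718308 = 316,084.0425

$316,084.04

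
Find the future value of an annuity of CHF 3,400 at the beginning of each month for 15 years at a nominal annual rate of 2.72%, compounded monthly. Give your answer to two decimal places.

CHF 756,380.10

i = 0.0272/12 = 0.00226667 per month; n = 15·12 = 180.
FV = PMT · [(1+i)^n − 1] / i × (1+i) = 3400 · 222.464735 = 756,380.0992
Payments are at the start of each period, so multiply by (1+i).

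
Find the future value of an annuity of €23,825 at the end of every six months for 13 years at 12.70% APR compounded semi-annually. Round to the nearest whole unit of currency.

i = 0.127/2 = 0.0635 per half-year; n = 13·2 = 26.
FV = 23825 × [(1+0.0635)^26 − 1] / 0.0635 = 23825 × 62.307040 = 1,484,465.2239

€1,484,465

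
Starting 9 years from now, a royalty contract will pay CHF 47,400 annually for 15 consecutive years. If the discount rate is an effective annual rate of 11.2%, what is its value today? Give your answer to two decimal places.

CHF 144,192.48

Value one period before first payment (t=8): 47400 × [1 − (1+0.112)^(−15)] / 0.112 = 47400 × 7.112177 = 337,117.1883
Discount back 8 years: 337,117.1883 × (1+0.112)^(−8) = 337,117.1883 × 0.427722 = 144,192.4756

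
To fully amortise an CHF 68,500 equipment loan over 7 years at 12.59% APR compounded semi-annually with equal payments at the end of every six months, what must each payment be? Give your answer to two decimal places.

With 2 periods per year: i = 0.06295, n = 14.
Annuity-PV factor = 9.127524; PMT = 68500 / 9.127524 = 7,504.7732

CHF 7,504.77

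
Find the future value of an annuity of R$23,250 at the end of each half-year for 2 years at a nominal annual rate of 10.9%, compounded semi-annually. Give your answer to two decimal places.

R$100,882.75

i = 0.109/2 = 0.0545 per half-year; n = 2·2 = 4.
FV = 23250 × [(1+0.0545)^4 − 1] / 0.0545 = 23250 × 4.339043 = 100,882.7469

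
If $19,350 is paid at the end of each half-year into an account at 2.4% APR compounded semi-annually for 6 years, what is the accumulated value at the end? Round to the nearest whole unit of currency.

$248,155

Periodic rate i = 0.024/2 = 0.012; n = 6 × 2 = 12 periods.
FV = PMT · [(1+i)^n − 1] / i = 19350 · 12.824552 = 248,155.0815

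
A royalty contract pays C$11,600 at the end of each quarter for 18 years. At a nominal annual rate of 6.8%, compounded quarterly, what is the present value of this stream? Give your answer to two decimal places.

C$479,631.14

i = 0.068/4 = 0.017 per quarter; n = 18·4 = 72.
PV = 11600 × [1 − (1+0.017)^(−72)] / 0.017 = 11600 × 41.347512 = 479,631.1395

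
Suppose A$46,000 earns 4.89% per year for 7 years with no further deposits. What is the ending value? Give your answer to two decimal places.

FV = 46,000 × (1 + 0.0489)^7 = 64,253.4468

A$64,253.45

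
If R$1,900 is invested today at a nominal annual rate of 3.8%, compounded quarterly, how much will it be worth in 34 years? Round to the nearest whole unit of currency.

R$6,874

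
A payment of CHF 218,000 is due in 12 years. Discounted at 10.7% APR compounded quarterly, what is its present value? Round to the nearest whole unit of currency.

CHF 61,397

i = 0.107/4 = 0.02675 per quarter; n = 12·4 = 48.
Discount factor = (1+0.02675)^(−48) = 0.281640; PV = 218,000 × 0.281640 = 61,397.4509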